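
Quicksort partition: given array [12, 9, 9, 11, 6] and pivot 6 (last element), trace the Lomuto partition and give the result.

Lomuto partition with pivot = 6:

Initial array: [12, 9, 9, 11, 6]

arr[0]=12 > 6: no swap
arr[1]=9 > 6: no swap
arr[2]=9 > 6: no swap
arr[3]=11 > 6: no swap

Place pivot at position 0: [6, 9, 9, 11, 12]
Pivot position: 0

After partitioning with pivot 6, the array becomes [6, 9, 9, 11, 12]. The pivot is placed at index 0. All elements to the left of the pivot are <= 6, and all elements to the right are > 6.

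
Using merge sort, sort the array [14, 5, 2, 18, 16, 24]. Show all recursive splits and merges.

Merge sort trace:

Split: [14, 5, 2, 18, 16, 24] -> [14, 5, 2] and [18, 16, 24]
  Split: [14, 5, 2] -> [14] and [5, 2]
    Split: [5, 2] -> [5] and [2]
    Merge: [5] + [2] -> [2, 5]
  Merge: [14] + [2, 5] -> [2, 5, 14]
  Split: [18, 16, 24] -> [18] and [16, 24]
    Split: [16, 24] -> [16] and [24]
    Merge: [16] + [24] -> [16, 24]
  Merge: [18] + [16, 24] -> [16, 18, 24]
Merge: [2, 5, 14] + [16, 18, 24] -> [2, 5, 14, 16, 18, 24]

Final sorted array: [2, 5, 14, 16, 18, 24]

The merge sort proceeds by recursively splitting the array and merging sorted halves.
After all merges, the sorted array is [2, 5, 14, 16, 18, 24].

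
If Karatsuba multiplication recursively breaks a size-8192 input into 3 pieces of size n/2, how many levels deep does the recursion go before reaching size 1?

For divide and conquer with division factor 2:

Problem sizes at each level:
Level 0: 8192
Level 1: 4096
Level 2: 2048
Level 3: 1024
Level 4: 512
Level 5: 256
Level 6: 128
Level 7: 64
Level 8: 32
Level 9: 16
Level 10: 8
Level 11: 4
Level 12: 2
Level 13: 1

The root is level 0 and the size-1 base case is level 13 (the tree spans levels 0 through 13, i.e. 14 levels counting the root), so the depth is the number of divisions: log_2(8192) = 13

The recursion tree depth is log_2(8192) = 13. At each level, the problem size is divided by 2, so it takes 13 divisions to reduce to a base case of size 1. The algorithm makes 3 recursive calls at each level.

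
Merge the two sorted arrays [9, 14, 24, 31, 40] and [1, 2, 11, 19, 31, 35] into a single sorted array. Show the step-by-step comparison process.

Merging process:

Compare 9 vs 1: take 1 from right. Merged: [1]
Compare 9 vs 2: take 2 from right. Merged: [1, 2]
Compare 9 vs 11: take 9 from left. Merged: [1, 2, 9]
Compare 14 vs 11: take 11 from right. Merged: [1, 2, 9, 11]
Compare 14 vs 19: take 14 from left. Merged: [1, 2, 9, 11, 14]
Compare 24 vs 19: take 19 from right. Merged: [1, 2, 9, 11, 14, 19]
Compare 24 vs 31: take 24 from left. Merged: [1, 2, 9, 11, 14, 19, 24]
Compare 31 vs 31: take 31 from left. Merged: [1, 2, 9, 11, 14, 19, 24, 31]
Compare 40 vs 31: take 31 from right. Merged: [1, 2, 9, 11, 14, 19, 24, 31, 31]
Compare 40 vs 35: take 35 from right. Merged: [1, 2, 9, 11, 14, 19, 24, 31, 31, 35]
Append remaining from left: [40]. Merged: [1, 2, 9, 11, 14, 19, 24, 31, 31, 35, 40]

Final merged array: [1, 2, 9, 11, 14, 19, 24, 31, 31, 35, 40]
Total comparisons: 10

The merged array is [1, 2, 9, 11, 14, 19, 24, 31, 31, 35, 40], requiring 10 comparisons. The merge step runs in O(n) time where n is the total number of elements.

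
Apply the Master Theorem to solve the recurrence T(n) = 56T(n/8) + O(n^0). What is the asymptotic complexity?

Master Theorem for T(n) = 56T(n/8) + O(n^0):

a = 56, b = 8, c = 0
log_b(a) = log_8(56) = 1.9358

Case 1: c = 0 < log_8(56) = 1.9358
T(n) = O(n^(log_8 56))

For T(n) = 56T(n/8) + O(n^0): log_8(56) = 1.9358. This is Case 1 of the Master Theorem (c < log_b(a), work dominated by leaves), giving O(n^(log_8 56)).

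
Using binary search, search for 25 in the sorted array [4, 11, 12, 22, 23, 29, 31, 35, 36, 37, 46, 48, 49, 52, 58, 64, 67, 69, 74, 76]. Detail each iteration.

Binary search for 25 in [4, 11, 12, 22, 23, 29, 31, 35, 36, 37, 46, 48, 49, 52, 58, 64, 67, 69, 74, 76]:

lo=0, hi=19, mid=9, arr[mid]=37 -> 37 > 25, search left half
lo=0, hi=8, mid=4, arr[mid]=23 -> 23 < 25, search right half
lo=5, hi=8, mid=6, arr[mid]=31 -> 31 > 25, search left half
lo=5, hi=5, mid=5, arr[mid]=29 -> 29 > 25, search left half
lo=5 > hi=4, target 25 not found

Binary search determines that 25 is not in the array after 4 comparisons. The search space was exhausted without finding the target.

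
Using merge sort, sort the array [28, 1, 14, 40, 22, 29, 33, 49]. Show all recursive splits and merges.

Merge sort trace:

Split: [28, 1, 14, 40, 22, 29, 33, 49] -> [28, 1, 14, 40] and [22, 29, 33, 49]
  Split: [28, 1, 14, 40] -> [28, 1] and [14, 40]
    Split: [28, 1] -> [28] and [1]
    Merge: [28] + [1] -> [1, 28]
    Split: [14, 40] -> [14] and [40]
    Merge: [14] + [40] -> [14, 40]
  Merge: [1, 28] + [14, 40] -> [1, 14, 28, 40]
  Split: [22, 29, 33, 49] -> [22, 29] and [33, 49]
    Split: [22, 29] -> [22] and [29]
    Merge: [22] + [29] -> [22, 29]
    Split: [33, 49] -> [33] and [49]
    Merge: [33] + [49] -> [33, 49]
  Merge: [22, 29] + [33, 49] -> [22, 29, 33, 49]
Merge: [1, 14, 28, 40] + [22, 29, 33, 49] -> [1, 14, 22, 28, 29, 33, 40, 49]

Final sorted array: [1, 14, 22, 28, 29, 33, 40, 49]

The merge sort proceeds by recursively splitting the array and merging sorted halves.
After all merges, the sorted array is [1, 14, 22, 28, 29, 33, 40, 49].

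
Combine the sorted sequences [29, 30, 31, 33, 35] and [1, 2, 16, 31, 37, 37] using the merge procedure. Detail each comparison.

Merging process:

Compare 29 vs 1: take 1 from right. Merged: [1]
Compare 29 vs 2: take 2 from right. Merged: [1, 2]
Compare 29 vs 16: take 16 from right. Merged: [1, 2, 16]
Compare 29 vs 31: take 29 from left. Merged: [1, 2, 16, 29]
Compare 30 vs 31: take 30 from left. Merged: [1, 2, 16, 29, 30]
Compare 31 vs 31: take 31 from left. Merged: [1, 2, 16, 29, 30, 31]
Compare 33 vs 31: take 31 from right. Merged: [1, 2, 16, 29, 30, 31, 31]
Compare 33 vs 37: take 33 from left. Merged: [1, 2, 16, 29, 30, 31, 31, 33]
Compare 35 vs 37: take 35 from left. Merged: [1, 2, 16, 29, 30, 31, 31, 33, 35]
Append remaining from right: [37, 37]. Merged: [1, 2, 16, 29, 30, 31, 31, 33, 35, 37, 37]

Final merged array: [1, 2, 16, 29, 30, 31, 31, 33, 35, 37, 37]
Total comparisons: 9

The merged array is [1, 2, 16, 29, 30, 31, 31, 33, 35, 37, 37], requiring 9 comparisons. The merge step runs in O(n) time where n is the total number of elements.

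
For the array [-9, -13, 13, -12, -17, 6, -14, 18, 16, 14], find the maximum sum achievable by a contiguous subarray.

Using Kadane's algorithm on [-9, -13, 13, -12, -17, 6, -14, 18, 16, 14]:

Scanning through the array:
Position 1 (value -13): max_ending_here = -13, max_so_far = -9
Position 2 (value 13): max_ending_here = 13, max_so_far = 13
Position 3 (value -12): max_ending_here = 1, max_so_far = 13
Position 4 (value -17): max_ending_here = -16, max_so_far = 13
Position 5 (value 6): max_ending_here = 6, max_so_far = 13
Position 6 (value -14): max_ending_here = -8, max_so_far = 13
Position 7 (value 18): max_ending_here = 18, max_so_far = 18
Position 8 (value 16): max_ending_here = 34, max_so_far = 34
Position 9 (value 14): max_ending_here = 48, max_so_far = 48

Maximum subarray: [18, 16, 14]
Maximum sum: 48

The maximum subarray is [18, 16, 14] with sum 48. This subarray runs from index 7 to index 9.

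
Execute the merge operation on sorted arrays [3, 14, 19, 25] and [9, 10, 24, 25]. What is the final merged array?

Merging process:

Compare 3 vs 9: take 3 from left. Merged: [3]
Compare 14 vs 9: take 9 from right. Merged: [3, 9]
Compare 14 vs 10: take 10 from right. Merged: [3, 9, 10]
Compare 14 vs 24: take 14 from left. Merged: [3, 9, 10, 14]
Compare 19 vs 24: take 19 from left. Merged: [3, 9, 10, 14, 19]
Compare 25 vs 24: take 24 from right. Merged: [3, 9, 10, 14, 19, 24]
Compare 25 vs 25: take 25 from left. Merged: [3, 9, 10, 14, 19, 24, 25]
Append remaining from right: [25]. Merged: [3, 9, 10, 14, 19, 24, 25, 25]

Final merged array: [3, 9, 10, 14, 19, 24, 25, 25]
Total comparisons: 7

The merged array is [3, 9, 10, 14, 19, 24, 25, 25], requiring 7 comparisons. The merge step runs in O(n) time where n is the total number of elements.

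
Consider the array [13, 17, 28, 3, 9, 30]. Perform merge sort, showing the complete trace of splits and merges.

Merge sort trace:

Split: [13, 17, 28, 3, 9, 30] -> [13, 17, 28] and [3, 9, 30]
  Split: [13, 17, 28] -> [13] and [17, 28]
    Split: [17, 28] -> [17] and [28]
    Merge: [17] + [28] -> [17, 28]
  Merge: [13] + [17, 28] -> [13, 17, 28]
  Split: [3, 9, 30] -> [3] and [9, 30]
    Split: [9, 30] -> [9] and [30]
    Merge: [9] + [30] -> [9, 30]
  Merge: [3] + [9, 30] -> [3, 9, 30]
Merge: [13, 17, 28] + [3, 9, 30] -> [3, 9, 13, 17, 28, 30]

Final sorted array: [3, 9, 13, 17, 28, 30]

The merge sort proceeds by recursively splitting the array and merging sorted halves.
After all merges, the sorted array is [3, 9, 13, 17, 28, 30].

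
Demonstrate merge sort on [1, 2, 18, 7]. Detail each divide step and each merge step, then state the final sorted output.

Merge sort trace:

Split: [1, 2, 18, 7] -> [1, 2] and [18, 7]
  Split: [1, 2] -> [1] and [2]
  Merge: [1] + [2] -> [1, 2]
  Split: [18, 7] -> [18] and [7]
  Merge: [18] + [7] -> [7, 18]
Merge: [1, 2] + [7, 18] -> [1, 2, 7, 18]

Final sorted array: [1, 2, 7, 18]

The merge sort proceeds by recursively splitting the array and merging sorted halves.
After all merges, the sorted array is [1, 2, 7, 18].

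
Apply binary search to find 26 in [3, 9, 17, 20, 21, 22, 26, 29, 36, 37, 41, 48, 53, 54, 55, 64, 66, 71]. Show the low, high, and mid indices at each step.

Binary search for 26 in [3, 9, 17, 20, 21, 22, 26, 29, 36, 37, 41, 48, 53, 54, 55, 64, 66, 71]:

lo=0, hi=17, mid=8, arr[mid]=36 -> 36 > 26, search left half
lo=0, hi=7, mid=3, arr[mid]=20 -> 20 < 26, search right half
lo=4, hi=7, mid=5, arr[mid]=22 -> 22 < 26, search right half
lo=6, hi=7, mid=6, arr[mid]=26 -> Found target at index 6!

Binary search finds 26 at index 6 after 4 comparisons. The search repeatedly halves the search space by comparing with the middle element.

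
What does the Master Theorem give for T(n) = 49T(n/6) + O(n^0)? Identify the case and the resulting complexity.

Master Theorem for T(n) = 49T(n/6) + O(n^0):

a = 49, b = 6, c = 0
log_b(a) = log_6(49) = 2.1721

Case 1: c = 0 < log_6(49) = 2.1721
T(n) = O(n^(log_6 49))

For T(n) = 49T(n/6) + O(n^0): log_6(49) = 2.1721. This is Case 1 of the Master Theorem (c < log_b(a), work dominated by leaves), giving O(n^(log_6 49)).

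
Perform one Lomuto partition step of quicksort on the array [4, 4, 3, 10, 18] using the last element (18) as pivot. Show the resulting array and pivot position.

Lomuto partition with pivot = 18:

Initial array: [4, 4, 3, 10, 18]

arr[0]=4 <= 18: swap with position 0, array becomes [4, 4, 3, 10, 18]
arr[1]=4 <= 18: swap with position 1, array becomes [4, 4, 3, 10, 18]
arr[2]=3 <= 18: swap with position 2, array becomes [4, 4, 3, 10, 18]
arr[3]=10 <= 18: swap with position 3, array becomes [4, 4, 3, 10, 18]

Place pivot at position 4: [4, 4, 3, 10, 18]
Pivot position: 4

After partitioning with pivot 18, the array becomes [4, 4, 3, 10, 18]. The pivot is placed at index 4. All elements to the left of the pivot are <= 18, and all elements to the right are > 18.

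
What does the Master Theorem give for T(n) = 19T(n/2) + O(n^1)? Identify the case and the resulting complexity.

Master Theorem for T(n) = 19T(n/2) + O(n^1):

a = 19, b = 2, c = 1
log_b(a) = log_2(19) = 4.2479

Case 1: c = 1 < log_2(19) = 4.2479
T(n) = O(n^(log_2 19))

For T(n) = 19T(n/2) + O(n^1): log_2(19) = 4.2479. This is Case 1 of the Master Theorem (c < log_b(a), work dominated by leaves), giving O(n^(log_2 19)).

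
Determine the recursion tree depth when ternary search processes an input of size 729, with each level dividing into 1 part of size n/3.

For divide and conquer with division factor 3:

Problem sizes at each level:
Level 0: 729
Level 1: 243
Level 2: 81
Level 3: 27
Level 4: 9
Level 5: 3
Level 6: 1

The root is level 0 and the size-1 base case is level 6 (the tree spans levels 0 through 6, i.e. 7 levels counting the root), so the depth is the number of divisions: log_3(729) = 6

The recursion tree depth is log_3(729) = 6. At each level, the problem size is divided by 3, so it takes 6 divisions to reduce to a base case of size 1. The algorithm makes 1 recursive call at each level.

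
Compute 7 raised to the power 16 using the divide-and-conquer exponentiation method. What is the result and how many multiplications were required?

Computing 7^16 by squaring (build up from 7^1; each line after the first costs one multiplication):

7^1 = 7
7^2 = (7^1)^2 = 7^2 = 49
7^4 = (7^2)^2 = 49^2 = 2401
7^8 = (7^4)^2 = 2401^2 = 5764801
7^16 = (7^8)^2 = 5764801^2 = 33232930569601

Result: 33232930569601
Multiplications needed: 4 (4 lines after 7^1)

7^16 = 33232930569601. Using exponentiation by squaring, this requires 4 multiplications. The key idea: if the exponent is even, square the half-power; if odd, multiply by the base once.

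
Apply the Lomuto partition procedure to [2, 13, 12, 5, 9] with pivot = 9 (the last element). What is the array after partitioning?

Lomuto partition with pivot = 9:

Initial array: [2, 13, 12, 5, 9]

arr[0]=2 <= 9: swap with position 0, array becomes [2, 13, 12, 5, 9]
arr[1]=13 > 9: no swap
arr[2]=12 > 9: no swap
arr[3]=5 <= 9: swap with position 1, array becomes [2, 5, 12, 13, 9]

Place pivot at position 2: [2, 5, 9, 13, 12]
Pivot position: 2

After partitioning with pivot 9, the array becomes [2, 5, 9, 13, 12]. The pivot is placed at index 2. All elements to the left of the pivot are <= 9, and all elements to the right are > 9.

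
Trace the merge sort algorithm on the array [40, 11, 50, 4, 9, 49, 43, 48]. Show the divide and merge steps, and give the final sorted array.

Merge sort trace:

Split: [40, 11, 50, 4, 9, 49, 43, 48] -> [40, 11, 50, 4] and [9, 49, 43, 48]
  Split: [40, 11, 50, 4] -> [40, 11] and [50, 4]
    Split: [40, 11] -> [40] and [11]
    Merge: [40] + [11] -> [11, 40]
    Split: [50, 4] -> [50] and [4]
    Merge: [50] + [4] -> [4, 50]
  Merge: [11, 40] + [4, 50] -> [4, 11, 40, 50]
  Split: [9, 49, 43, 48] -> [9, 49] and [43, 48]
    Split: [9, 49] -> [9] and [49]
    Merge: [9] + [49] -> [9, 49]
    Split: [43, 48] -> [43] and [48]
    Merge: [43] + [48] -> [43, 48]
  Merge: [9, 49] + [43, 48] -> [9, 43, 48, 49]
Merge: [4, 11, 40, 50] + [9, 43, 48, 49] -> [4, 9, 11, 40, 43, 48, 49, 50]

Final sorted array: [4, 9, 11, 40, 43, 48, 49, 50]

The merge sort proceeds by recursively splitting the array and merging sorted halves.
After all merges, the sorted array is [4, 9, 11, 40, 43, 48, 49, 50].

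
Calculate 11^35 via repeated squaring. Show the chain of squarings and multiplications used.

Computing 11^35 by squaring (build up from 11^1; each line after the first costs one multiplication):

11^1 = 11
11^2 = (11^1)^2 = 11^2 = 121
11^4 = (11^2)^2 = 121^2 = 14641
11^8 = (11^4)^2 = 14641^2 = 214358881
11^16 = (11^8)^2 = 214358881^2 = 45949729863572161
11^17 = 11 * 11^16 = 11 * 45949729863572161 = 505447028499293771
11^34 = (11^17)^2 = 505447028499293771^2 = 255476698618765889551019445759400441
11^35 = 11 * 11^34 = 11 * 255476698618765889551019445759400441 = 2810243684806424785061213903353404851

Result: 2810243684806424785061213903353404851
Multiplications needed: 7 (7 lines after 11^1)

11^35 = 2810243684806424785061213903353404851. Using exponentiation by squaring, this requires 7 multiplications. The key idea: if the exponent is even, square the half-power; if odd, multiply by the base once.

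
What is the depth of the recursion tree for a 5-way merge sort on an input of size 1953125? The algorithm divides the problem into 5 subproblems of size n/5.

For divide and conquer with division factor 5:

Problem sizes at each level:
Level 0: 1953125
Level 1: 390625
Level 2: 78125
Level 3: 15625
Level 4: 3125
Level 5: 625
Level 6: 125
Level 7: 25
Level 8: 5
Level 9: 1

The root is level 0 and the size-1 base case is level 9 (the tree spans levels 0 through 9, i.e. 10 levels counting the root), so the depth is the number of divisions: log_5(1953125) = 9

The recursion tree depth is log_5(1953125) = 9. At each level, the problem size is divided by 5, so it takes 9 divisions to reduce to a base case of size 1. The algorithm makes 5 recursive calls at each level.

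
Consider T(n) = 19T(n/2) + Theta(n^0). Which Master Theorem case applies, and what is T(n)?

Master Theorem for T(n) = 19T(n/2) + O(n^0):

a = 19, b = 2, c = 0
log_b(a) = log_2(19) = 4.2479

Case 1: c = 0 < log_2(19) = 4.2479
T(n) = O(n^(log_2 19))

For T(n) = 19T(n/2) + O(n^0): log_2(19) = 4.2479. This is Case 1 of the Master Theorem (c < log_b(a), work dominated by leaves), giving O(n^(log_2 19)).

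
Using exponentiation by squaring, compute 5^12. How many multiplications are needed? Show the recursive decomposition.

Computing 5^12 by squaring (build up from 5^1; each line after the first costs one multiplication):

5^1 = 5
5^2 = (5^1)^2 = 5^2 = 25
5^3 = 5 * 5^2 = 5 * 25 = 125
5^6 = (5^3)^2 = 125^2 = 15625
5^12 = (5^6)^2 = 15625^2 = 244140625

Result: 244140625
Multiplications needed: 4 (4 lines after 5^1)

5^12 = 244140625. Using exponentiation by squaring, this requires 4 multiplications. The key idea: if the exponent is even, square the half-power; if odd, multiply by the base once.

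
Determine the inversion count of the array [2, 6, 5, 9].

Finding inversions in [2, 6, 5, 9]:

(1, 2): arr[1]=6 > arr[2]=5

Total inversions: 1

The array has 1 inversion(s): (1,2). Each pair (i,j) satisfies i < j and arr[i] > arr[j].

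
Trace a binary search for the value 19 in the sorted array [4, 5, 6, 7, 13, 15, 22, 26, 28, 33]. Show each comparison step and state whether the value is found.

Binary search for 19 in [4, 5, 6, 7, 13, 15, 22, 26, 28, 33]:

lo=0, hi=9, mid=4, arr[mid]=13 -> 13 < 19, search right half
lo=5, hi=9, mid=7, arr[mid]=26 -> 26 > 19, search left half
lo=5, hi=6, mid=5, arr[mid]=15 -> 15 < 19, search right half
lo=6, hi=6, mid=6, arr[mid]=22 -> 22 > 19, search left half
lo=6 > hi=5, target 19 not found

Binary search determines that 19 is not in the array after 4 comparisons. The search space was exhausted without finding the target.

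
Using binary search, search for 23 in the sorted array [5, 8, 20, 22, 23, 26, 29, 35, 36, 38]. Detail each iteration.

Binary search for 23 in [5, 8, 20, 22, 23, 26, 29, 35, 36, 38]:

lo=0, hi=9, mid=4, arr[mid]=23 -> Found target at index 4!

Binary search finds 23 at index 4 after 1 comparisons. The search repeatedly halves the search space by comparing with the middle element.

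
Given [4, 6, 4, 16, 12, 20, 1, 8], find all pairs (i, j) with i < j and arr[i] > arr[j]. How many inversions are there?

Finding inversions in [4, 6, 4, 16, 12, 20, 1, 8]:

(0, 6): arr[0]=4 > arr[6]=1
(1, 2): arr[1]=6 > arr[2]=4
(1, 6): arr[1]=6 > arr[6]=1
(2, 6): arr[2]=4 > arr[6]=1
(3, 4): arr[3]=16 > arr[4]=12
(3, 6): arr[3]=16 > arr[6]=1
(3, 7): arr[3]=16 > arr[7]=8
(4, 6): arr[4]=12 > arr[6]=1
(4, 7): arr[4]=12 > arr[7]=8
(5, 6): arr[5]=20 > arr[6]=1
(5, 7): arr[5]=20 > arr[7]=8

Total inversions: 11

The array has 11 inversion(s): (0,6), (1,2), (1,6), (2,6), (3,4), (3,6), (3,7), (4,6), (4,7), (5,6), (5,7). Each pair (i,j) satisfies i < j and arr[i] > arr[j].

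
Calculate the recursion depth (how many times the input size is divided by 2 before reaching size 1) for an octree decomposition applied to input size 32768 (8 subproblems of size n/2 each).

For divide and conquer with division factor 2:

Problem sizes at each level:
Level 0: 32768
Level 1: 16384
Level 2: 8192
Level 3: 4096
Level 4: 2048
Level 5: 1024
Level 6: 512
Level 7: 256
Level 8: 128
Level 9: 64
Level 10: 32
Level 11: 16
Level 12: 8
Level 13: 4
Level 14: 2
Level 15: 1

The root is level 0 and the size-1 base case is level 15 (the tree spans levels 0 through 15, i.e. 16 levels counting the root), so the depth is the number of divisions: log_2(32768) = 15

The recursion tree depth is log_2(32768) = 15. At each level, the problem size is divided by 2, so it takes 15 divisions to reduce to a base case of size 1. The algorithm makes 8 recursive calls at each level.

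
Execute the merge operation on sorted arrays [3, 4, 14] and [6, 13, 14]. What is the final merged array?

Merging process:

Compare 3 vs 6: take 3 from left. Merged: [3]
Compare 4 vs 6: take 4 from left. Merged: [3, 4]
Compare 14 vs 6: take 6 from right. Merged: [3, 4, 6]
Compare 14 vs 13: take 13 from right. Merged: [3, 4, 6, 13]
Compare 14 vs 14: take 14 from left. Merged: [3, 4, 6, 13, 14]
Append remaining from right: [14]. Merged: [3, 4, 6, 13, 14, 14]

Final merged array: [3, 4, 6, 13, 14, 14]
Total comparisons: 5

The merged array is [3, 4, 6, 13, 14, 14], requiring 5 comparisons. The merge step runs in O(n) time where n is the total number of elements.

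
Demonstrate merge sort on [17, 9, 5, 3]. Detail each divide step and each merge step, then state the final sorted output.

Merge sort trace:

Split: [17, 9, 5, 3] -> [17, 9] and [5, 3]
  Split: [17, 9] -> [17] and [9]
  Merge: [17] + [9] -> [9, 17]
  Split: [5, 3] -> [5] and [3]
  Merge: [5] + [3] -> [3, 5]
Merge: [9, 17] + [3, 5] -> [3, 5, 9, 17]

Final sorted array: [3, 5, 9, 17]

The merge sort proceeds by recursively splitting the array and merging sorted halves.
After all merges, the sorted array is [3, 5, 9, 17].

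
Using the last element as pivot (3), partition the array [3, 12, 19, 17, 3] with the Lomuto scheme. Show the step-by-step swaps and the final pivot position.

Lomuto partition with pivot = 3:

Initial array: [3, 12, 19, 17, 3]

arr[0]=3 <= 3: swap with position 0, array becomes [3, 12, 19, 17, 3]
arr[1]=12 > 3: no swap
arr[2]=19 > 3: no swap
arr[3]=17 > 3: no swap

Place pivot at position 1: [3, 3, 19, 17, 12]
Pivot position: 1

After partitioning with pivot 3, the array becomes [3, 3, 19, 17, 12]. The pivot is placed at index 1. All elements to the left of the pivot are <= 3, and all elements to the right are > 3.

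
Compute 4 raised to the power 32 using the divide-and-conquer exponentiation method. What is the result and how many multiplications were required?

Computing 4^32 by squaring (build up from 4^1; each line after the first costs one multiplication):

4^1 = 4
4^2 = (4^1)^2 = 4^2 = 16
4^4 = (4^2)^2 = 16^2 = 256
4^8 = (4^4)^2 = 256^2 = 65536
4^16 = (4^8)^2 = 65536^2 = 4294967296
4^32 = (4^16)^2 = 4294967296^2 = 18446744073709551616

Result: 18446744073709551616
Multiplications needed: 5 (5 lines after 4^1)

4^32 = 18446744073709551616. Using exponentiation by squaring, this requires 5 multiplications. The key idea: if the exponent is even, square the half-power; if odd, multiply by the base once.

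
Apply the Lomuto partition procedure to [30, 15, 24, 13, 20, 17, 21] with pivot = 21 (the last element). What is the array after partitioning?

Lomuto partition with pivot = 21:

Initial array: [30, 15, 24, 13, 20, 17, 21]

arr[0]=30 > 21: no swap
arr[1]=15 <= 21: swap with position 0, array becomes [15, 30, 24, 13, 20, 17, 21]
arr[2]=24 > 21: no swap
arr[3]=13 <= 21: swap with position 1, array becomes [15, 13, 24, 30, 20, 17, 21]
arr[4]=20 <= 21: swap with position 2, array becomes [15, 13, 20, 30, 24, 17, 21]
arr[5]=17 <= 21: swap with position 3, array becomes [15, 13, 20, 17, 24, 30, 21]

Place pivot at position 4: [15, 13, 20, 17, 21, 30, 24]
Pivot position: 4

After partitioning with pivot 21, the array becomes [15, 13, 20, 17, 21, 30, 24]. The pivot is placed at index 4. All elements to the left of the pivot are <= 21, and all elements to the right are > 21.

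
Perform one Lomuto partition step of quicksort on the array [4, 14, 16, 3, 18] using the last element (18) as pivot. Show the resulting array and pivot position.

Lomuto partition with pivot = 18:

Initial array: [4, 14, 16, 3, 18]

arr[0]=4 <= 18: swap with position 0, array becomes [4, 14, 16, 3, 18]
arr[1]=14 <= 18: swap with position 1, array becomes [4, 14, 16, 3, 18]
arr[2]=16 <= 18: swap with position 2, array becomes [4, 14, 16, 3, 18]
arr[3]=3 <= 18: swap with position 3, array becomes [4, 14, 16, 3, 18]

Place pivot at position 4: [4, 14, 16, 3, 18]
Pivot position: 4

After partitioning with pivot 18, the array becomes [4, 14, 16, 3, 18]. The pivot is placed at index 4. All elements to the left of the pivot are <= 18, and all elements to the right are > 18.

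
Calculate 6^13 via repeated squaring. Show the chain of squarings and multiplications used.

Computing 6^13 by squaring (build up from 6^1; each line after the first costs one multiplication):

6^1 = 6
6^2 = (6^1)^2 = 6^2 = 36
6^3 = 6 * 6^2 = 6 * 36 = 216
6^6 = (6^3)^2 = 216^2 = 46656
6^12 = (6^6)^2 = 46656^2 = 2176782336
6^13 = 6 * 6^12 = 6 * 2176782336 = 13060694016

Result: 13060694016
Multiplications needed: 5 (5 lines after 6^1)

6^13 = 13060694016. Using exponentiation by squaring, this requires 5 multiplications. The key idea: if the exponent is even, square the half-power; if odd, multiply by the base once.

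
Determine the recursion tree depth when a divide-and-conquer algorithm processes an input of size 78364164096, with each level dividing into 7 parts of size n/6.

For divide and conquer with division factor 6:

Problem sizes at each level:
Level 0: 78364164096
Level 1: 13060694016
Level 2: 2176782336
Level 3: 362797056
Level 4: 60466176
Level 5: 10077696
Level 6: 1679616
Level 7: 279936
Level 8: 46656
Level 9: 7776
Level 10: 1296
Level 11: 216
Level 12: 36
Level 13: 6
Level 14: 1

The root is level 0 and the size-1 base case is level 14 (the tree spans levels 0 through 14, i.e. 15 levels counting the root), so the depth is the number of divisions: log_6(78364164096) = 14

The recursion tree depth is log_6(78364164096) = 14. At each level, the problem size is divided by 6, so it takes 14 divisions to reduce to a base case of size 1. The algorithm makes 7 recursive calls at each level.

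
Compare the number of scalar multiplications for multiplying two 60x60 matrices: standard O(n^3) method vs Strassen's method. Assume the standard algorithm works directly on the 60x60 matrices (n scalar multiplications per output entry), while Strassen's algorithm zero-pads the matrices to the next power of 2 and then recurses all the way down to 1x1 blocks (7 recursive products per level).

Matrix multiplication for 60x60 matrices:

Strassen's algorithm requires power-of-2 dimensions. Pad 60x60 to 64x64 (next power of 2).

Standard algorithm: 60^3 = 216000 multiplications
Strassen's algorithm: 7^(log2(64)) = 7^6 = 117649 multiplications
Savings: 216000 - 117649 = 98351 multiplications

Standard: 216000 multiplications (60^3). Strassen: 117649 multiplications (7^6, after padding to 64x64). Strassen reduces 8 recursive multiplications to 7 at each level.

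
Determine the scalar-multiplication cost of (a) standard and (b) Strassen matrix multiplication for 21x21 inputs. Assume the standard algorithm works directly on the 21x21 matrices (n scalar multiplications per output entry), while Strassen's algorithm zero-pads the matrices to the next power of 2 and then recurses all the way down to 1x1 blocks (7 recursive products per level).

Matrix multiplication for 21x21 matrices:

Strassen's algorithm requires power-of-2 dimensions. Pad 21x21 to 32x32 (next power of 2).

Standard algorithm: 21^3 = 9261 multiplications
Strassen's algorithm: 7^(log2(32)) = 7^5 = 16807 multiplications
Difference: 9261 - 16807 = -7546 (Strassen uses MORE here due to padding overhead — for small or just-over-power-of-2 n, padding can outweigh the per-level savings)

Standard: 9261 multiplications (21^3). Strassen: 16807 multiplications (7^5, after padding to 32x32). Strassen reduces 8 recursive multiplications to 7 at each level.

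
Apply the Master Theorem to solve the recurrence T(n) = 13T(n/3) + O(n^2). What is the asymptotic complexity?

Master Theorem for T(n) = 13T(n/3) + O(n^2):

a = 13, b = 3, c = 2
log_b(a) = log_3(13) = 2.3347

Case 1: c = 2 < log_3(13) = 2.3347
T(n) = O(n^(log_3 13))

For T(n) = 13T(n/3) + O(n^2): log_3(13) = 2.3347. This is Case 1 of the Master Theorem (c < log_b(a), work dominated by leaves), giving O(n^(log_3 13)).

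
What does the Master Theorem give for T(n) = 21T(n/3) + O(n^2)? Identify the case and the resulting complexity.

Master Theorem for T(n) = 21T(n/3) + O(n^2):

a = 21, b = 3, c = 2
log_b(a) = log_3(21) = 2.7712

Case 1: c = 2 < log_3(21) = 2.7712
T(n) = O(n^(log_3 21))

For T(n) = 21T(n/3) + O(n^2): log_3(21) = 2.7712. This is Case 1 of the Master Theorem (c < log_b(a), work dominated by leaves), giving O(n^(log_3 21)).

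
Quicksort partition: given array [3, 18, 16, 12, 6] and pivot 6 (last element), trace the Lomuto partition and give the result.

Lomuto partition with pivot = 6:

Initial array: [3, 18, 16, 12, 6]

arr[0]=3 <= 6: swap with position 0, array becomes [3, 18, 16, 12, 6]
arr[1]=18 > 6: no swap
arr[2]=16 > 6: no swap
arr[3]=12 > 6: no swap

Place pivot at position 1: [3, 6, 16, 12, 18]
Pivot position: 1

After partitioning with pivot 6, the array becomes [3, 6, 16, 12, 18]. The pivot is placed at index 1. All elements to the left of the pivot are <= 6, and all elements to the right are > 6.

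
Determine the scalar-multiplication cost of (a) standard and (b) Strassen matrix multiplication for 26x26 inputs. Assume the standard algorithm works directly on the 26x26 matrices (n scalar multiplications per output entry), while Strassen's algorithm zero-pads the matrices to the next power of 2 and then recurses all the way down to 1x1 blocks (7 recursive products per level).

Matrix multiplication for 26x26 matrices:

Strassen's algorithm requires power-of-2 dimensions. Pad 26x26 to 32x32 (next power of 2).

Standard algorithm: 26^3 = 17576 multiplications
Strassen's algorithm: 7^(log2(32)) = 7^5 = 16807 multiplications
Savings: 17576 - 16807 = 769 multiplications

Standard: 17576 multiplications (26^3). Strassen: 16807 multiplications (7^5, after padding to 32x32). Strassen reduces 8 recursive multiplications to 7 at each level.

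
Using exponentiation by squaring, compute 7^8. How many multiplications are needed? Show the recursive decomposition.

Computing 7^8 by squaring (build up from 7^1; each line after the first costs one multiplication):

7^1 = 7
7^2 = (7^1)^2 = 7^2 = 49
7^4 = (7^2)^2 = 49^2 = 2401
7^8 = (7^4)^2 = 2401^2 = 5764801

Result: 5764801
Multiplications needed: 3 (3 lines after 7^1)

7^8 = 5764801. Using exponentiation by squaring, this requires 3 multiplications. The key idea: if the exponent is even, square the half-power; if odd, multiply by the base once.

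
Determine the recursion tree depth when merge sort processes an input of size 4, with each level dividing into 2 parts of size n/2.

For divide and conquer with division factor 2:

Problem sizes at each level:
Level 0: 4
Level 1: 2
Level 2: 1

The root is level 0 and the size-1 base case is level 2 (the tree spans levels 0 through 2, i.e. 3 levels counting the root), so the depth is the number of divisions: log_2(4) = 2

The recursion tree depth is log_2(4) = 2. At each level, the problem size is divided by 2, so it takes 2 divisions to reduce to a base case of size 1. The algorithm makes 2 recursive calls at each level.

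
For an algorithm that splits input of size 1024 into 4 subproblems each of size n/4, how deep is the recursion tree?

For divide and conquer with division factor 4:

Problem sizes at each level:
Level 0: 1024
Level 1: 256
Level 2: 64
Level 3: 16
Level 4: 4
Level 5: 1

The root is level 0 and the size-1 base case is level 5 (the tree spans levels 0 through 5, i.e. 6 levels counting the root), so the depth is the number of divisions: log_4(1024) = 5

The recursion tree depth is log_4(1024) = 5. At each level, the problem size is divided by 4, so it takes 5 divisions to reduce to a base case of size 1. The algorithm makes 4 recursive calls at each level.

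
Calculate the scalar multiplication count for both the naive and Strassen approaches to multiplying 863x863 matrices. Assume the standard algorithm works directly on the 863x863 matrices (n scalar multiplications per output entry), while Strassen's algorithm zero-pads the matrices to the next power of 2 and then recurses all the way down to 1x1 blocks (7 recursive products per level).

Matrix multiplication for 863x863 matrices:

Strassen's algorithm requires power-of-2 dimensions. Pad 863x863 to 1024x1024 (next power of 2).

Standard algorithm: 863^3 = 642735647 multiplications
Strassen's algorithm: 7^(log2(1024)) = 7^10 = 282475249 multiplications
Savings: 642735647 - 282475249 = 360260398 multiplications

Standard: 642735647 multiplications (863^3). Strassen: 282475249 multiplications (7^10, after padding to 1024x1024). Strassen reduces 8 recursive multiplications to 7 at each level.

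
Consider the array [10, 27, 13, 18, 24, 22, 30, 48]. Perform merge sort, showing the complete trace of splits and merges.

Merge sort trace:

Split: [10, 27, 13, 18, 24, 22, 30, 48] -> [10, 27, 13, 18] and [24, 22, 30, 48]
  Split: [10, 27, 13, 18] -> [10, 27] and [13, 18]
    Split: [10, 27] -> [10] and [27]
    Merge: [10] + [27] -> [10, 27]
    Split: [13, 18] -> [13] and [18]
    Merge: [13] + [18] -> [13, 18]
  Merge: [10, 27] + [13, 18] -> [10, 13, 18, 27]
  Split: [24, 22, 30, 48] -> [24, 22] and [30, 48]
    Split: [24, 22] -> [24] and [22]
    Merge: [24] + [22] -> [22, 24]
    Split: [30, 48] -> [30] and [48]
    Merge: [30] + [48] -> [30, 48]
  Merge: [22, 24] + [30, 48] -> [22, 24, 30, 48]
Merge: [10, 13, 18, 27] + [22, 24, 30, 48] -> [10, 13, 18, 22, 24, 27, 30, 48]

Final sorted array: [10, 13, 18, 22, 24, 27, 30, 48]

The merge sort proceeds by recursively splitting the array and merging sorted halves.
After all merges, the sorted array is [10, 13, 18, 22, 24, 27, 30, 48].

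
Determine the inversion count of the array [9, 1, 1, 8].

Finding inversions in [9, 1, 1, 8]:

(0, 1): arr[0]=9 > arr[1]=1
(0, 2): arr[0]=9 > arr[2]=1
(0, 3): arr[0]=9 > arr[3]=8

Total inversions: 3

The array has 3 inversion(s): (0,1), (0,2), (0,3). Each pair (i,j) satisfies i < j and arr[i] > arr[j].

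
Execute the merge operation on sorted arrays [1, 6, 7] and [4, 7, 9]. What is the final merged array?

Merging process:

Compare 1 vs 4: take 1 from left. Merged: [1]
Compare 6 vs 4: take 4 from right. Merged: [1, 4]
Compare 6 vs 7: take 6 from left. Merged: [1, 4, 6]
Compare 7 vs 7: take 7 from left. Merged: [1, 4, 6, 7]
Append remaining from right: [7, 9]. Merged: [1, 4, 6, 7, 7, 9]

Final merged array: [1, 4, 6, 7, 7, 9]
Total comparisons: 4

The merged array is [1, 4, 6, 7, 7, 9], requiring 4 comparisons. The merge step runs in O(n) time where n is the total number of elements.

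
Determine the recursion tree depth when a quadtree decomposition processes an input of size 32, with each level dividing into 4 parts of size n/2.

For divide and conquer with division factor 2:

Problem sizes at each level:
Level 0: 32
Level 1: 16
Level 2: 8
Level 3: 4
Level 4: 2
Level 5: 1

The root is level 0 and the size-1 base case is level 5 (the tree spans levels 0 through 5, i.e. 6 levels counting the root), so the depth is the number of divisions: log_2(32) = 5

The recursion tree depth is log_2(32) = 5. At each level, the problem size is divided by 2, so it takes 5 divisions to reduce to a base case of size 1. The algorithm makes 4 recursive calls at each level.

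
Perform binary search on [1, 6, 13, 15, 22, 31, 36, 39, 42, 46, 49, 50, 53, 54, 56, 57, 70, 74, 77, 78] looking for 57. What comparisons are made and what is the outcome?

Binary search for 57 in [1, 6, 13, 15, 22, 31, 36, 39, 42, 46, 49, 50, 53, 54, 56, 57, 70, 74, 77, 78]:

lo=0, hi=19, mid=9, arr[mid]=46 -> 46 < 57, search right half
lo=10, hi=19, mid=14, arr[mid]=56 -> 56 < 57, search right half
lo=15, hi=19, mid=17, arr[mid]=74 -> 74 > 57, search left half
lo=15, hi=16, mid=15, arr[mid]=57 -> Found target at index 15!

Binary search finds 57 at index 15 after 4 comparisons. The search repeatedly halves the search space by comparing with the middle element.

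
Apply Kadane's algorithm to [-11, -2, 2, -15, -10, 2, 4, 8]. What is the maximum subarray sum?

Using Kadane's algorithm on [-11, -2, 2, -15, -10, 2, 4, 8]:

Scanning through the array:
Position 1 (value -2): max_ending_here = -2, max_so_far = -2
Position 2 (value 2): max_ending_here = 2, max_so_far = 2
Position 3 (value -15): max_ending_here = -13, max_so_far = 2
Position 4 (value -10): max_ending_here = -10, max_so_far = 2
Position 5 (value 2): max_ending_here = 2, max_so_far = 2
Position 6 (value 4): max_ending_here = 6, max_so_far = 6
Position 7 (value 8): max_ending_here = 14, max_so_far = 14

Maximum subarray: [2, 4, 8]
Maximum sum: 14

The maximum subarray is [2, 4, 8] with sum 14. This subarray runs from index 5 to index 7.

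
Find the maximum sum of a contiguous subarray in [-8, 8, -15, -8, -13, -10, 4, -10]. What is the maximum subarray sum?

Using Kadane's algorithm on [-8, 8, -15, -8, -13, -10, 4, -10]:

Scanning through the array:
Position 1 (value 8): max_ending_here = 8, max_so_far = 8
Position 2 (value -15): max_ending_here = -7, max_so_far = 8
Position 3 (value -8): max_ending_here = -8, max_so_far = 8
Position 4 (value -13): max_ending_here = -13, max_so_far = 8
Position 5 (value -10): max_ending_here = -10, max_so_far = 8
Position 6 (value 4): max_ending_here = 4, max_so_far = 8
Position 7 (value -10): max_ending_here = -6, max_so_far = 8

Maximum subarray: [8]
Maximum sum: 8

The maximum subarray is [8] with sum 8. This subarray runs from index 1 to index 1.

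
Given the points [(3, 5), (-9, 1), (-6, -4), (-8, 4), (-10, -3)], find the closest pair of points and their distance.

Computing all pairwise distances among 5 points:

d((3, 5), (-9, 1)) = 12.6491
d((3, 5), (-6, -4)) = 12.7279
d((3, 5), (-8, 4)) = 11.0454
d((3, 5), (-10, -3)) = 15.2643
d((-9, 1), (-6, -4)) = 5.831
d((-9, 1), (-8, 4)) = 3.1623 <-- minimum
d((-9, 1), (-10, -3)) = 4.1231
d((-6, -4), (-8, 4)) = 8.2462
d((-6, -4), (-10, -3)) = 4.1231
d((-8, 4), (-10, -3)) = 7.2801

Closest pair: (-9, 1) and (-8, 4) with distance 3.1623

The closest pair is (-9, 1) and (-8, 4) with Euclidean distance 3.1623. For 5 points, brute-force pairwise comparison is shown above. For large n, the divide-and-conquer algorithm (sort by x, recurse on halves, check the dividing strip) achieves O(n log n).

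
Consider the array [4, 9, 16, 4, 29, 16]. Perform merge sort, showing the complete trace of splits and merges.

Merge sort trace:

Split: [4, 9, 16, 4, 29, 16] -> [4, 9, 16] and [4, 29, 16]
  Split: [4, 9, 16] -> [4] and [9, 16]
    Split: [9, 16] -> [9] and [16]
    Merge: [9] + [16] -> [9, 16]
  Merge: [4] + [9, 16] -> [4, 9, 16]
  Split: [4, 29, 16] -> [4] and [29, 16]
    Split: [29, 16] -> [29] and [16]
    Merge: [29] + [16] -> [16, 29]
  Merge: [4] + [16, 29] -> [4, 16, 29]
Merge: [4, 9, 16] + [4, 16, 29] -> [4, 4, 9, 16, 16, 29]

Final sorted array: [4, 4, 9, 16, 16, 29]

The merge sort proceeds by recursively splitting the array and merging sorted halves.
After all merges, the sorted array is [4, 4, 9, 16, 16, 29].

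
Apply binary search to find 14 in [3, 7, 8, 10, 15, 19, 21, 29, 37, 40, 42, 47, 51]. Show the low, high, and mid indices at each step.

Binary search for 14 in [3, 7, 8, 10, 15, 19, 21, 29, 37, 40, 42, 47, 51]:

lo=0, hi=12, mid=6, arr[mid]=21 -> 21 > 14, search left half
lo=0, hi=5, mid=2, arr[mid]=8 -> 8 < 14, search right half
lo=3, hi=5, mid=4, arr[mid]=15 -> 15 > 14, search left half
lo=3, hi=3, mid=3, arr[mid]=10 -> 10 < 14, search right half
lo=4 > hi=3, target 14 not found

Binary search determines that 14 is not in the array after 4 comparisons. The search space was exhausted without finding the target.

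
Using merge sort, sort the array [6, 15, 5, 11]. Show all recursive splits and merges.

Merge sort trace:

Split: [6, 15, 5, 11] -> [6, 15] and [5, 11]
  Split: [6, 15] -> [6] and [15]
  Merge: [6] + [15] -> [6, 15]
  Split: [5, 11] -> [5] and [11]
  Merge: [5] + [11] -> [5, 11]
Merge: [6, 15] + [5, 11] -> [5, 6, 11, 15]

Final sorted array: [5, 6, 11, 15]

The merge sort proceeds by recursively splitting the array and merging sorted halves.
After all merges, the sorted array is [5, 6, 11, 15].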